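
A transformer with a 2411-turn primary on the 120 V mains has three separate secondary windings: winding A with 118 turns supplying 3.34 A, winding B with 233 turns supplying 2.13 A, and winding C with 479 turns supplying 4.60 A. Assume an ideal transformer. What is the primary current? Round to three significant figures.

V_A = 120 × 118/2411 = 5.8731 V; V_B = 120 × 233/2411 = 11.597 V; V_C = 120 × 479/2411 = 23.841 V.
P_out = V_A I_A + V_B I_B + V_C I_C = 5.8731×3.34 + 11.597×2.13 + 23.841×4.60 = 19.616 + 24.701 + 109.67 = 153.98 W.
Ideal ⇒ P_in = P_out, so I_p = P_out/V_p = 153.98/120 = 1.28 A.

I_p ≈ 1.28 A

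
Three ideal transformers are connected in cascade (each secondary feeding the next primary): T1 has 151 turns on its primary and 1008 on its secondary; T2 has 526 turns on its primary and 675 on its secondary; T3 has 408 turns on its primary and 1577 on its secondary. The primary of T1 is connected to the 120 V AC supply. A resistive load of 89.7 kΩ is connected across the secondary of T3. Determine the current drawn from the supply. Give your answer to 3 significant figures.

After T1: V = 120.00 × 1008/151 = 801.06 V.
After T2: V = 801.06 × 675/526 = 1028.0 V.
After T3: V = 1028.0 × 1577/408 = 3973.3 V.
I_load = 3973.3/89700 = 0.044296 A, so P_out = 3973.3 × 0.044296 = 176.00 W.
All ideal ⇒ P_in = P_out, so I_supply = 176.00/120 = 1.47 A.

I_supply ≈ 1.47 A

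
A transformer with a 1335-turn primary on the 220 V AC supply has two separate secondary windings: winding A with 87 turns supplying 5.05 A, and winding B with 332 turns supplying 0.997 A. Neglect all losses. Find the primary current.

I_p ≈ 0.577 A

V_A = 220 × 87/1335 = 14.337 V; V_B = 220 × 332/1335 = 54.712 V.
P_out = V_A I_A + V_B I_B = 14.337×5.05 + 54.712×0.997 = 72.402 + 54.547 = 126.95 W.
Ideal ⇒ P_in = P_out, so I_p = P_out/V_p = 126.95/220 = 0.577 A.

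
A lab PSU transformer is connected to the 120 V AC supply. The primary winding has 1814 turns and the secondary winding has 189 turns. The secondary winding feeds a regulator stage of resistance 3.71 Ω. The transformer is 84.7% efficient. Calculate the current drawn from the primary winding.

V_s = 120 × 189/1814 = 12.503 V.
I_s = V_s/R = 12.503/3.71 = 3.3700 A.
P_out = V_s I_s = 12.503 × 3.3700 = 42.134 W.
P_in = P_out/η = 42.134/0.847 = 49.746 W.
I_p = P_in/V_p = 49.746/120 = 0.415 A.

I_p ≈ 0.415 A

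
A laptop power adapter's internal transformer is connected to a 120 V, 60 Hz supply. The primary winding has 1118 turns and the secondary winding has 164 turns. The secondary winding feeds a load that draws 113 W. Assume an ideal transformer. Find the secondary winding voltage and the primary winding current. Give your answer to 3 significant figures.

V_s ≈ 17.6 V, I_p ≈ 0.942 A

V_s = V_p × N_s/N_p = 120 × 164/1118 = 17.603 V.
I_s = P/V_s = 113/17.603 = 6.4194 A.
I_p = I_s × N_s/N_p = 6.4194 × 164/1118 = 0.942 A.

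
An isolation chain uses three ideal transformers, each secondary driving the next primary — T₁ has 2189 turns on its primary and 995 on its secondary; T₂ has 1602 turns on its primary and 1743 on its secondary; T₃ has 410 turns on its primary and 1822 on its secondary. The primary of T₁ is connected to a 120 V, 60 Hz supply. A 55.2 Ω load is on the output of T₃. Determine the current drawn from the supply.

After T₁: V = 120.00 × 995/2189 = 54.545 V.
After T₂: V = 54.545 × 1743/1602 = 59.346 V.
After T₃: V = 59.346 × 1822/410 = 263.73 V.
I_load = 263.73/55.2 = 4.7777 A, so P_out = 263.73 × 4.7777 = 1260.0 W.
All ideal ⇒ P_in = P_out, so I_supply = 1260.0/120 = 10.5 A.

I_supply ≈ 10.5 A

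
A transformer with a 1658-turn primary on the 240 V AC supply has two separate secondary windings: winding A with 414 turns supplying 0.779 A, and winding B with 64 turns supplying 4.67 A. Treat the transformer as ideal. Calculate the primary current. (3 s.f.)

I_p ≈ 0.375 A

V_A = 240 × 414/1658 = 59.928 V; V_B = 240 × 64/1658 = 9.2642 V.
P_out = V_A I_A + V_B I_B = 59.928×0.779 + 9.2642×4.67 = 46.684 + 43.264 = 89.947 W.
Ideal ⇒ P_in = P_out, so I_p = P_out/V_p = 89.947/240 = 0.375 A.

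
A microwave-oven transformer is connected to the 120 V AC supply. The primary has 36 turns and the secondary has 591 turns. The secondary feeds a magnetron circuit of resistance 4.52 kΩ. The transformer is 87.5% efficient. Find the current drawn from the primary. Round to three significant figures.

V_s = 120 × 591/36 = 1970.0 V.
I_s = V_s/R = 1970.0/4520 = 0.43584 A.
P_out = V_s I_s = 1970.0 × 0.43584 = 858.61 W.
P_in = P_out/η = 858.61/0.875 = 981.26 W.
I_p = P_in/V_p = 981.26/120 = 8.18 A.

I_p ≈ 8.18 A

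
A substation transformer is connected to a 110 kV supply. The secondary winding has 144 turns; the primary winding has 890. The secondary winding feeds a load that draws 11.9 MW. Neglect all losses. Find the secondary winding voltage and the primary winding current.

V_s = V_p × N_s/N_p = 110000 × 144/890 = 17798 V.
I_s = P/V_s = 1.19×10^7/17798 = 668.62 A.
I_p = I_s × N_s/N_p = 668.62 × 144/890 = 108 A.

V_s ≈ 17800 V, I_p ≈ 108 A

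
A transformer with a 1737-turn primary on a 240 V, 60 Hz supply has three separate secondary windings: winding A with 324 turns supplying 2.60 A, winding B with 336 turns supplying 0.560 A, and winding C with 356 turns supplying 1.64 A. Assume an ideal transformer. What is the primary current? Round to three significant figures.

I_p ≈ 0.929 A

V_A = 240 × 324/1737 = 44.767 V; V_B = 240 × 336/1737 = 46.425 V; V_C = 240 × 356/1737 = 49.188 V.
P_out = V_A I_A + V_B I_B + V_C I_C = 44.767×2.60 + 46.425×0.560 + 49.188×1.64 = 116.39 + 25.998 + 80.669 = 223.06 W.
Ideal ⇒ P_in = P_out, so I_p = P_out/V_p = 223.06/240 = 0.929 A.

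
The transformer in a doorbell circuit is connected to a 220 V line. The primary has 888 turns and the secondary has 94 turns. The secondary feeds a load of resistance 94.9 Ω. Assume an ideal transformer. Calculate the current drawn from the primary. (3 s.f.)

V_s = V_p × N_s/N_p = 220 × 94/888 = 23.288 V.
I_s = V_s/R = 23.288/94.9 = 0.24540 A.
For an ideal transformer I_p N_p = I_s N_s, so I_p = 0.24540 × 94/888 = 0.0260 A.

I_p ≈ 0.0260 A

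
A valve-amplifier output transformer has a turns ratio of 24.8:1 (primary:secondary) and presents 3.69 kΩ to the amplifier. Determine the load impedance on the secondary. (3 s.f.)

Z_s ≈ 6.00 Ω

Z_s = Z_p/(N_p/N_s)² = 3690/24.8² = 6.00 Ω.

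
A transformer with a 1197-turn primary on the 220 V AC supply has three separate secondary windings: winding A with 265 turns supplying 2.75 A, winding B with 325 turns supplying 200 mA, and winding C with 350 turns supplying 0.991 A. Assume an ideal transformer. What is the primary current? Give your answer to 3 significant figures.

V_A = 220 × 265/1197 = 48.705 V; V_B = 220 × 325/1197 = 59.733 V; V_C = 220 × 350/1197 = 64.327 V.
P_out = V_A I_A + V_B I_B + V_C I_C = 48.705×2.75 + 59.733×0.200 + 64.327×0.991 = 133.94 + 11.947 + 63.749 = 209.63 W.
Ideal ⇒ P_in = P_out, so I_p = P_out/V_p = 209.63/220 = 0.953 A.

I_p ≈ 0.953 A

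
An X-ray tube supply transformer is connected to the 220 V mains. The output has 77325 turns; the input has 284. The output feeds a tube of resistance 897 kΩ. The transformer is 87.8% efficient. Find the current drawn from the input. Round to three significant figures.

I_in ≈ 20.7 A

V_out = 220 × 77325/284 = 59900 V.
I_out = V_out/R = 59900/897000 = 0.066778 A.
P_out = V_out I_out = 59900 × 0.066778 = 4000.0 W.
P_in = P_out/η = 4000.0/0.878 = 4555.8 W.
I_in = P_in/V_in = 4555.8/220 = 20.7 A.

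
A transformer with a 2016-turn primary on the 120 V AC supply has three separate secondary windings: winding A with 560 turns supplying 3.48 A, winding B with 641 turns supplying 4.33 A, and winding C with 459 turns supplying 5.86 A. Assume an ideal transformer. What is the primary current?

V_A = 120 × 560/2016 = 33.333 V; V_B = 120 × 641/2016 = 38.155 V; V_C = 120 × 459/2016 = 27.321 V.
P_out = V_A I_A + V_B I_B + V_C I_C = 33.333×3.48 + 38.155×4.33 + 27.321×5.86 = 116.00 + 165.21 + 160.10 = 441.31 W.
Ideal ⇒ P_in = P_out, so I_p = P_out/V_p = 441.31/120 = 3.68 A.

I_p ≈ 3.68 A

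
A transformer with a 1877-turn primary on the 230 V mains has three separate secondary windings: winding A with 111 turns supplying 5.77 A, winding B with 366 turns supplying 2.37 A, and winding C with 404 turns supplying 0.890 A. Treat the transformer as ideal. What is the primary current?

I_p ≈ 0.995 A

V_A = 230 × 111/1877 = 13.601 V; V_B = 230 × 366/1877 = 44.848 V; V_C = 230 × 404/1877 = 49.505 V.
P_out = V_A I_A + V_B I_B + V_C I_C = 13.601×5.77 + 44.848×2.37 + 49.505×0.890 = 78.481 + 106.29 + 44.059 = 228.83 W.
Ideal ⇒ P_in = P_out, so I_p = P_out/V_p = 228.83/230 = 0.995 A.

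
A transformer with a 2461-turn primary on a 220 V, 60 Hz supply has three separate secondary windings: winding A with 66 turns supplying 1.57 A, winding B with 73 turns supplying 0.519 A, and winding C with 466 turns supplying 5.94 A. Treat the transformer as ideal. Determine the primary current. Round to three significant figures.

V_A = 220 × 66/2461 = 5.9000 V; V_B = 220 × 73/2461 = 6.5258 V; V_C = 220 × 466/2461 = 41.658 V.
P_out = V_A I_A + V_B I_B + V_C I_C = 5.9000×1.57 + 6.5258×0.519 + 41.658×5.94 = 9.2631 + 3.3869 + 247.45 = 260.10 W.
Ideal ⇒ P_in = P_out, so I_p = P_out/V_p = 260.10/220 = 1.18 A.

I_p ≈ 1.18 A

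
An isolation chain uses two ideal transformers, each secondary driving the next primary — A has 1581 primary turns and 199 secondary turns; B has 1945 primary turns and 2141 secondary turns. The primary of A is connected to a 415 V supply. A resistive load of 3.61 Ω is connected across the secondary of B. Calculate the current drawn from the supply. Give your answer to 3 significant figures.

After A: V = 415.00 × 199/1581 = 52.236 V.
After B: V = 52.236 × 2141/1945 = 57.500 V.
I_load = 57.500/3.61 = 15.928 A, so P_out = 57.500 × 15.928 = 915.85 W.
All ideal ⇒ P_in = P_out, so I_supply = 915.85/415 = 2.21 A.

I_supply ≈ 2.21 A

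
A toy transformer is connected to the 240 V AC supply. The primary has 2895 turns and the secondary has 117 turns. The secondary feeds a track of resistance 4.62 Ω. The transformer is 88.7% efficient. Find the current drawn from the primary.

I_p ≈ 0.0957 A

V_s = 240 × 117/2895 = 9.6995 V.
I_s = V_s/R = 9.6995/4.62 = 2.0995 A.
P_out = V_s I_s = 9.6995 × 2.0995 = 20.364 W.
P_in = P_out/η = 20.364/0.887 = 22.958 W.
I_p = P_in/V_p = 22.958/240 = 0.0957 A.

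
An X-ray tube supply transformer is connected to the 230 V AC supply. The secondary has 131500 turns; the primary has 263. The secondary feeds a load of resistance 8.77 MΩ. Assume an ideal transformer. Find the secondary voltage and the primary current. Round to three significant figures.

V_s = V_p × N_s/N_p = 230 × 131500/263 = 115000 V.
I_s = V_s/R = 115000/(8.77×10^6) = 0.013113 A.
I_p = I_s × N_s/N_p = 0.013113 × 131500/263 = 6.56 A.

V_s ≈ 115000 V, I_p ≈ 6.56 A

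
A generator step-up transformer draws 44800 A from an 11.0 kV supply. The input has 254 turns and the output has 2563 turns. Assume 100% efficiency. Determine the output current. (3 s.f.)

I_out ≈ 4440 A

I_out/I_in = N_in/N_out, so I_out = 44800 × 254/2563 = 4440 A.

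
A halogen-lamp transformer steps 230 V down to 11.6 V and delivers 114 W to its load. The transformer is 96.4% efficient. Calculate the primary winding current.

P_in = P_out/η = 114/0.964 = 118.26 W.
I_p = P_in/V_p = 118.26/230 = 0.514 A.

I_p ≈ 0.514 A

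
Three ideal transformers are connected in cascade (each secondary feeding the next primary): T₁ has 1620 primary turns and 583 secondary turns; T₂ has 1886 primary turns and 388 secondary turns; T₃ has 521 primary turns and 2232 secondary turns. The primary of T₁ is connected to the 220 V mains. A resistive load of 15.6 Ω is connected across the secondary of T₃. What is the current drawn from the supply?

I_supply ≈ 1.42 A

Secondary of T₁: V = 220.00 × 583/1620 = 79.173 V.
Secondary of T₂: V = 79.173 × 388/1886 = 16.288 V.
Secondary of T₃: V = 16.288 × 2232/521 = 69.779 V.
I_load = 69.779/15.6 = 4.4730 A, so P_out = 69.779 × 4.4730 = 312.12 W.
All ideal ⇒ P_in = P_out, so I_supply = 312.12/220 = 1.42 A.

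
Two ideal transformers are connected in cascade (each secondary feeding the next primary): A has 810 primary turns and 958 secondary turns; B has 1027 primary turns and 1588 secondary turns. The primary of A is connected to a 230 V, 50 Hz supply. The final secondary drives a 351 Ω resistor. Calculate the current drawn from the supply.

Secondary of A: V = 230.00 × 958/810 = 272.02 V.
Secondary of B: V = 272.02 × 1588/1027 = 420.62 V.
I_load = 420.62/351 = 1.1983 A, so P_out = 420.62 × 1.1983 = 504.05 W.
All ideal ⇒ P_in = P_out, so I_supply = 504.05/230 = 2.19 A.

I_supply ≈ 2.19 A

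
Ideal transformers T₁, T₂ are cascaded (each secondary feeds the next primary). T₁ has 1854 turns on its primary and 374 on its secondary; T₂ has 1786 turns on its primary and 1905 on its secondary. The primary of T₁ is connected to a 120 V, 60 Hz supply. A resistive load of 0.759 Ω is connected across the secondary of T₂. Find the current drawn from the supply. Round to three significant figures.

I_supply ≈ 7.32 A

Secondary of T₁: V = 120.00 × 374/1854 = 24.207 V.
Secondary of T₂: V = 24.207 × 1905/1786 = 25.820 V.
I_load = 25.820/0.759 = 34.018 A, so P_out = 25.820 × 34.018 = 878.36 W.
All ideal ⇒ P_in = P_out, so I_supply = 878.36/120 = 7.32 A.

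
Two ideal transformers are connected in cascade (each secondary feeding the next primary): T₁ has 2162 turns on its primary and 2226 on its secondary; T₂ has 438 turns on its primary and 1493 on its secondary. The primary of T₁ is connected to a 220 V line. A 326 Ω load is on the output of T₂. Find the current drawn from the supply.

I_supply ≈ 8.31 A

After T₁: V = 220.00 × 2226/2162 = 226.51 V.
After T₂: V = 226.51 × 1493/438 = 772.11 V.
I_load = 772.11/326 = 2.3684 A, so P_out = 772.11 × 2.3684 = 1828.7 W.
All ideal ⇒ P_in = P_out, so I_supply = 1828.7/220 = 8.31 A.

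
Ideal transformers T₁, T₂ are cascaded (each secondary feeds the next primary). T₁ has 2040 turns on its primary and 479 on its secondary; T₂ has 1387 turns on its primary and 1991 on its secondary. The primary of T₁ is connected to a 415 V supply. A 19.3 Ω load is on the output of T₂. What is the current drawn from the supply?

I_supply ≈ 2.44 A

After T₁: V = 415.00 × 479/2040 = 97.444 V.
After T₂: V = 97.444 × 1991/1387 = 139.88 V.
I_load = 139.88/19.3 = 7.2475 A, so P_out = 139.88 × 7.2475 = 1013.8 W.
All ideal ⇒ P_in = P_out, so I_supply = 1013.8/415 = 2.44 A.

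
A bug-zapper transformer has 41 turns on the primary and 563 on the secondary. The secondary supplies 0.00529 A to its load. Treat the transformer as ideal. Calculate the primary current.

For an ideal transformer I_p/I_s = N_s/N_p, so I_p = 0.00529 × 563/41 = 0.0726 A.

I_p ≈ 0.0726 A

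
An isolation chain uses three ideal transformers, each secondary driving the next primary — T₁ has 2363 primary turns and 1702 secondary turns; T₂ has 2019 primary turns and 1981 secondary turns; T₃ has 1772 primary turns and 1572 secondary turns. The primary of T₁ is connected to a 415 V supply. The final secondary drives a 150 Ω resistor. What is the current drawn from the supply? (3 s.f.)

Secondary of T₁: V = 415.00 × 1702/2363 = 298.91 V.
Secondary of T₂: V = 298.91 × 1981/2019 = 293.29 V.
Secondary of T₃: V = 293.29 × 1572/1772 = 260.18 V.
I_load = 260.18/150 = 1.7346 A, so P_out = 260.18 × 1.7346 = 451.31 W.
All ideal ⇒ P_in = P_out, so I_supply = 451.31/415 = 1.09 A.

I_supply ≈ 1.09 A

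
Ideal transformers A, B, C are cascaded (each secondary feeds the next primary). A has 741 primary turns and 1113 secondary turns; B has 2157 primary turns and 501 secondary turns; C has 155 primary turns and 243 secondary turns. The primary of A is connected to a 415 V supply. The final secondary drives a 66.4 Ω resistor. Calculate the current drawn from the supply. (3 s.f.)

I_supply ≈ 1.87 A

After A: V = 415.00 × 1113/741 = 623.34 V.
After B: V = 623.34 × 501/2157 = 144.78 V.
After C: V = 144.78 × 243/155 = 226.98 V.
I_load = 226.98/66.4 = 3.4184 A, so P_out = 226.98 × 3.4184 = 775.90 W.
All ideal ⇒ P_in = P_out, so I_supply = 775.90/415 = 1.87 A.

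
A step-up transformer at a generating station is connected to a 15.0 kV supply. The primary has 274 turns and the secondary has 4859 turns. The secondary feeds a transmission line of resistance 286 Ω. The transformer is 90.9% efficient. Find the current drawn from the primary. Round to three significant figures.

I_p ≈ 18100 A

V_s = 15000 × 4859/274 = 266000 V.
I_s = V_s/R = 266000/286 = 930.08 A.
P_out = V_s I_s = 266000 × 930.08 = 2.4741×10^8 W.
P_in = P_out/η = 2.4741×10^8/0.909 = 2.7217×10^8 W.
I_p = P_in/V_p = 2.7217×10^8/15000 = 18100 A.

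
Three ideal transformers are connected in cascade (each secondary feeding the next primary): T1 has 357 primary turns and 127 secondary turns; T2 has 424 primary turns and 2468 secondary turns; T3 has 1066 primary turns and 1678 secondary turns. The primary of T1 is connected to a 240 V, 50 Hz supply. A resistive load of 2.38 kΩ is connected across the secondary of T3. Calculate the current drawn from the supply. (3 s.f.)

I_supply ≈ 1.07 A

After T1: V = 240.00 × 127/357 = 85.378 V.
After T2: V = 85.378 × 2468/424 = 496.97 V.
After T3: V = 496.97 × 1678/1066 = 782.28 V.
I_load = 782.28/2380 = 0.32869 A, so P_out = 782.28 × 0.32869 = 257.13 W.
All ideal ⇒ P_in = P_out, so I_supply = 257.13/240 = 1.07 A.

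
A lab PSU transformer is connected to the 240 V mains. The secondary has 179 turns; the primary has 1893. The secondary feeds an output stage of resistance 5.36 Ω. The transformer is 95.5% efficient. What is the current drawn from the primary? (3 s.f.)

V_s = 240 × 179/1893 = 22.694 V.
I_s = V_s/R = 22.694/5.36 = 4.2340 A.
P_out = V_s I_s = 22.694 × 4.2340 = 96.087 W.
P_in = P_out/η = 96.087/0.955 = 100.61 W.
I_p = P_in/V_p = 100.61/240 = 0.419 A.

I_p ≈ 0.419 A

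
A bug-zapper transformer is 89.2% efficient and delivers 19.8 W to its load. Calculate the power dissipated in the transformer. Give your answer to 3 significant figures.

P_loss ≈ 2.40 W

P_in = P_out/η = 19.8/0.892 = 22.1973 W.
P_loss = P_in − P_out = 22.1973 − 19.8 = 2.40 W.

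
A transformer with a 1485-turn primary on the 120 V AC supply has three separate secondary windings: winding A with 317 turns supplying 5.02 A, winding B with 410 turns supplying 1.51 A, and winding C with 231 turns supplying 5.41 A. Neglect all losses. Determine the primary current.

I_p ≈ 2.33 A

V_A = 120 × 317/1485 = 25.616 V; V_B = 120 × 410/1485 = 33.131 V; V_C = 120 × 231/1485 = 18.667 V.
P_out = V_A I_A + V_B I_B + V_C I_C = 25.616×5.02 + 33.131×1.51 + 18.667×5.41 = 128.59 + 50.028 + 100.99 = 279.61 W.
Ideal ⇒ P_in = P_out, so I_p = P_out/V_p = 279.61/120 = 2.33 A.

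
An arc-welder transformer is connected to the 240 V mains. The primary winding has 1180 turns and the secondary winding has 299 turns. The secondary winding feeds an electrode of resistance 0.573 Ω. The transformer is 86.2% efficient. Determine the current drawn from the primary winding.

V_s = 240 × 299/1180 = 60.814 V.
I_s = V_s/R = 60.814/0.573 = 106.13 A.
P_out = V_s I_s = 60.814 × 106.13 = 6454.3 W.
P_in = P_out/η = 6454.3/0.862 = 7487.5 W.
I_p = P_in/V_p = 7487.5/240 = 31.2 A.

I_p ≈ 31.2 A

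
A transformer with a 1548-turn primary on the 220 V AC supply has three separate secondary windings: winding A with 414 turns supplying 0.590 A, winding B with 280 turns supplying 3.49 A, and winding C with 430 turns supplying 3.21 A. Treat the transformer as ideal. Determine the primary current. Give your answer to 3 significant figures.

V_A = 220 × 414/1548 = 58.837 V; V_B = 220 × 280/1548 = 39.793 V; V_C = 220 × 430/1548 = 61.111 V.
P_out = V_A I_A + V_B I_B + V_C I_C = 58.837×0.590 + 39.793×3.49 + 61.111×3.21 = 34.714 + 138.88 + 196.17 = 369.76 W.
Ideal ⇒ P_in = P_out, so I_p = P_out/V_p = 369.76/220 = 1.68 A.

I_p ≈ 1.68 A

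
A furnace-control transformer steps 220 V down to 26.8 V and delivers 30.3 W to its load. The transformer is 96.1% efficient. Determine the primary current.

I_p ≈ 0.143 A

P_in = P_out/η = 30.3/0.961 = 31.530 W.
I_p = P_in/V_p = 31.530/220 = 0.143 A.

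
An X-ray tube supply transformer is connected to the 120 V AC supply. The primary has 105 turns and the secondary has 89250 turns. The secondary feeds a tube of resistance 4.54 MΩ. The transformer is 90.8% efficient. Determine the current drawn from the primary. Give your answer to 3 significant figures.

V_s = 120 × 89250/105 = 102000 V.
I_s = V_s/R = 102000/(4.54×10^6) = 0.022467 A.
P_out = V_s I_s = 102000 × 0.022467 = 2291.6 W.
P_in = P_out/η = 2291.6/0.908 = 2523.8 W.
I_p = P_in/V_p = 2523.8/120 = 21.0 A.

I_p ≈ 21.0 A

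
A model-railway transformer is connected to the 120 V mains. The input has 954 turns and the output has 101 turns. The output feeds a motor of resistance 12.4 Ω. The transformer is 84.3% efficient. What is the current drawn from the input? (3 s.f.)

V_out = 120 × 101/954 = 12.704 V.
I_out = V_out/R = 12.704/12.4 = 1.0245 A.
P_out = V_out I_out = 12.704 × 1.0245 = 13.016 W.
P_in = P_out/η = 13.016/0.843 = 15.440 W.
I_in = P_in/V_in = 15.440/120 = 0.129 A.

I_in ≈ 0.129 A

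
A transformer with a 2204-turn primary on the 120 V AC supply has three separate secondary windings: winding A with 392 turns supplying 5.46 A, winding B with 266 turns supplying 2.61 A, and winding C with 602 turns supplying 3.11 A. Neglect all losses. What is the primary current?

V_A = 120 × 392/2204 = 21.343 V; V_B = 120 × 266/2204 = 14.483 V; V_C = 120 × 602/2204 = 32.777 V.
P_out = V_A I_A + V_B I_B + V_C I_C = 21.343×5.46 + 14.483×2.61 + 32.777×3.11 = 116.53 + 37.800 + 101.94 = 256.27 W.
Ideal ⇒ P_in = P_out, so I_p = P_out/V_p = 256.27/120 = 2.14 A.

I_p ≈ 2.14 A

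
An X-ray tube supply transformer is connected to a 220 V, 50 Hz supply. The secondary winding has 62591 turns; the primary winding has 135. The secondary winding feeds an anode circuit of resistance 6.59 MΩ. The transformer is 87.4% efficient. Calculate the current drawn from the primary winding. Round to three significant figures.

I_p ≈ 8.21 A

V_s = 220 × 62591/135 = 102000 V.
I_s = V_s/R = 102000/(6.59×10^6) = 0.015478 A.
P_out = V_s I_s = 102000 × 0.015478 = 1578.8 W.
P_in = P_out/η = 1578.8/0.874 = 1806.4 W.
I_p = P_in/V_p = 1806.4/220 = 8.21 A.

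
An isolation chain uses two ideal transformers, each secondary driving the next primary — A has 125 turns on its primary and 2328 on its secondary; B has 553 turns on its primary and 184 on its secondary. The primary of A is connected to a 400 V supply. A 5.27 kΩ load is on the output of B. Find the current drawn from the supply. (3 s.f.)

Secondary of A: V = 400.00 × 2328/125 = 7449.6 V.
Secondary of B: V = 7449.6 × 184/553 = 2478.7 V.
I_load = 2478.7/5270 = 0.47034 A, so P_out = 2478.7 × 0.47034 = 1165.8 W.
All ideal ⇒ P_in = P_out, so I_supply = 1165.8/400 = 2.91 A.

I_supply ≈ 2.91 A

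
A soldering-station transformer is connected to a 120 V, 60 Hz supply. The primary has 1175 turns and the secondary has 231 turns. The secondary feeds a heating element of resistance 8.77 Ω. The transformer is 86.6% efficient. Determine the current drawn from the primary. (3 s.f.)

I_p ≈ 0.611 A

V_s = 120 × 231/1175 = 23.591 V.
I_s = V_s/R = 23.591/8.77 = 2.6900 A.
P_out = V_s I_s = 23.591 × 2.6900 = 63.462 W.
P_in = P_out/η = 63.462/0.866 = 73.281 W.
I_p = P_in/V_p = 73.281/120 = 0.611 A.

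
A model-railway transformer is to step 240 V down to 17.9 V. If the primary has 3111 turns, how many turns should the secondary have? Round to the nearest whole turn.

N_s = 232 turns

N_s/N_p = V_s/V_p, so N_s = 3111 × 17.9/240 = 232.0 ≈ 232 turns.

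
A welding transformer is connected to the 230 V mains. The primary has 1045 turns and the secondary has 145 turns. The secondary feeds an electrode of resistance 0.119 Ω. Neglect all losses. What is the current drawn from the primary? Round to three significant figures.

I_p ≈ 37.2 A

V_s = V_p × N_s/N_p = 230 × 145/1045 = 31.914 V.
I_s = V_s/R = 31.914/0.119 = 268.18 A.
For an ideal transformer I_p N_p = I_s N_s, so I_p = 268.18 × 145/1045 = 37.2 A.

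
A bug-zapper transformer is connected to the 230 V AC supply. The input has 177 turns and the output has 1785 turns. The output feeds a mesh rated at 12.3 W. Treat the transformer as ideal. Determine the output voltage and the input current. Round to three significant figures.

V_out ≈ 2320 V, I_in ≈ 0.0535 A

V_out = V_in × N_out/N_in = 230 × 1785/177 = 2319.5 V.
I_out = P/V_out = 12.3/2319.5 = 0.0053029 A.
I_in = I_out × N_out/N_in = 0.0053029 × 1785/177 = 0.0535 A.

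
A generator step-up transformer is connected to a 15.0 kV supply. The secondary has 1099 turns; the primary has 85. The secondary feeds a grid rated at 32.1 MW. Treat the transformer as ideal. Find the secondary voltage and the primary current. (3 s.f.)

V_s = V_p × N_s/N_p = 15000 × 1099/85 = 193940 V.
I_s = P/V_s = 3.21×10^7/193940 = 165.51 A.
I_p = I_s × N_s/N_p = 165.51 × 1099/85 = 2140 A.

V_s ≈ 194000 V, I_p ≈ 2140 A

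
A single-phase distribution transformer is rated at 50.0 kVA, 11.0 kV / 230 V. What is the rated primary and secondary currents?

I_p ≈ 4.55 A, I_s ≈ 217 A

I_p = S/V_p = 50000/11000 = 4.55 A.
I_s = S/V_s = 50000/230 = 217 A.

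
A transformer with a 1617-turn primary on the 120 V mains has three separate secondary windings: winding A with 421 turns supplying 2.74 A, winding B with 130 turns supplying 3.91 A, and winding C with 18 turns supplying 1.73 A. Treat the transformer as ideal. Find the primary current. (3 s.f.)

V_A = 120 × 421/1617 = 31.243 V; V_B = 120 × 130/1617 = 9.6475 V; V_C = 120 × 18/1617 = 1.3358 V.
P_out = V_A I_A + V_B I_B + V_C I_C = 31.243×2.74 + 9.6475×3.91 + 1.3358×1.73 = 85.606 + 37.722 + 2.3109 = 125.64 W.
Ideal ⇒ P_in = P_out, so I_p = P_out/V_p = 125.64/120 = 1.05 A.

I_p ≈ 1.05 A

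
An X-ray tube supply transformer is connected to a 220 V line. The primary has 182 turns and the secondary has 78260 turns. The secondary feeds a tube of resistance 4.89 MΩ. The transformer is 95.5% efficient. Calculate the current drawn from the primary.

V_s = 220 × 78260/182 = 94600 V.
I_s = V_s/R = 94600/(4.89×10^6) = 0.019346 A.
P_out = V_s I_s = 94600 × 0.019346 = 1830.1 W.
P_in = P_out/η = 1830.1/0.955 = 1916.3 W.
I_p = P_in/V_p = 1916.3/220 = 8.71 A.

I_p ≈ 8.71 A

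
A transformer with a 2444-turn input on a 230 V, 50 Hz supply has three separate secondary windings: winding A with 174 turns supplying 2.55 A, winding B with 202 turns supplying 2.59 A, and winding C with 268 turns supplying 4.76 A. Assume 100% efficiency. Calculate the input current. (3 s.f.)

I_in ≈ 0.918 A

V_A = 230 × 174/2444 = 16.375 V; V_B = 230 × 202/2444 = 19.010 V; V_C = 230 × 268/2444 = 25.221 V.
P_out = V_A I_A + V_B I_B + V_C I_C = 16.375×2.55 + 19.010×2.59 + 25.221×4.76 = 41.756 + 49.235 + 120.05 = 211.04 W.
Ideal ⇒ P_in = P_out, so I_in = P_out/V_in = 211.04/230 = 0.918 A.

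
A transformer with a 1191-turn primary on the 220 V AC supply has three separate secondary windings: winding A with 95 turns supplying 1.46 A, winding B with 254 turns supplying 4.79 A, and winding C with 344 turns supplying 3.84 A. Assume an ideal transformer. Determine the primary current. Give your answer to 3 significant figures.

V_A = 220 × 95/1191 = 17.548 V; V_B = 220 × 254/1191 = 46.919 V; V_C = 220 × 344/1191 = 63.543 V.
P_out = V_A I_A + V_B I_B + V_C I_C = 17.548×1.46 + 46.919×4.79 + 63.543×3.84 = 25.620 + 224.74 + 244.01 = 494.37 W.
Ideal ⇒ P_in = P_out, so I_p = P_out/V_p = 494.37/220 = 2.25 A.

I_p ≈ 2.25 A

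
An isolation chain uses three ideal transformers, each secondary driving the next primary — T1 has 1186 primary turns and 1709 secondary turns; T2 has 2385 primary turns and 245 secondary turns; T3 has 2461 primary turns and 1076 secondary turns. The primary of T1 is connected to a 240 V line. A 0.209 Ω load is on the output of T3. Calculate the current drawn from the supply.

Secondary of T1: V = 240.00 × 1709/1186 = 345.83 V.
Secondary of T2: V = 345.83 × 245/2385 = 35.526 V.
Secondary of T3: V = 35.526 × 1076/2461 = 15.533 V.
I_load = 15.533/0.209 = 74.319 A, so P_out = 15.533 × 74.319 = 1154.4 W.
All ideal ⇒ P_in = P_out, so I_supply = 1154.4/240 = 4.81 A.

I_supply ≈ 4.81 A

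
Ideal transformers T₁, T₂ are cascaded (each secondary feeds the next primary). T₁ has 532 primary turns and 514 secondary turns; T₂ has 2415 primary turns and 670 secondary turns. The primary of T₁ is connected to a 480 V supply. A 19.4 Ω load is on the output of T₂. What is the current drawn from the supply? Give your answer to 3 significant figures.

I_supply ≈ 1.78 A

After T₁: V = 480.00 × 514/532 = 463.76 V.
After T₂: V = 463.76 × 670/2415 = 128.66 V.
I_load = 128.66/19.4 = 6.6321 A, so P_out = 128.66 × 6.6321 = 853.29 W.
All ideal ⇒ P_in = P_out, so I_supply = 853.29/480 = 1.78 A.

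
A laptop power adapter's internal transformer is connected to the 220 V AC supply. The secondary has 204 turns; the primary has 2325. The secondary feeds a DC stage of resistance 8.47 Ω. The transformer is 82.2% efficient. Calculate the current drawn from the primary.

I_p ≈ 0.243 A

V_s = 220 × 204/2325 = 19.303 V.
I_s = V_s/R = 19.303/8.47 = 2.2790 A.
P_out = V_s I_s = 19.303 × 2.2790 = 43.992 W.
P_in = P_out/η = 43.992/0.822 = 53.519 W.
I_p = P_in/V_p = 53.519/220 = 0.243 A.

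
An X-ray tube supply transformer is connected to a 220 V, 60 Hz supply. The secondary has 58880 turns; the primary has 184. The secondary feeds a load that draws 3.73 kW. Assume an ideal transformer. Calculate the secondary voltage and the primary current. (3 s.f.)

V_s ≈ 70400 V, I_p ≈ 17.0 A

V_s = V_p × N_s/N_p = 220 × 58880/184 = 70400 V.
I_s = P/V_s = 3730/70400 = 0.052983 A.
I_p = I_s × N_s/N_p = 0.052983 × 58880/184 = 17.0 A.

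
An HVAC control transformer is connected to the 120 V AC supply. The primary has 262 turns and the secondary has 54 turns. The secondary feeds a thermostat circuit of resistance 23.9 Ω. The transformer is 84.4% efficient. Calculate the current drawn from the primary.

I_p ≈ 0.253 A

V_s = 120 × 54/262 = 24.733 V.
I_s = V_s/R = 24.733/23.9 = 1.0348 A.
P_out = V_s I_s = 24.733 × 1.0348 = 25.595 W.
P_in = P_out/η = 25.595/0.844 = 30.325 W.
I_p = P_in/V_p = 30.325/120 = 0.253 A.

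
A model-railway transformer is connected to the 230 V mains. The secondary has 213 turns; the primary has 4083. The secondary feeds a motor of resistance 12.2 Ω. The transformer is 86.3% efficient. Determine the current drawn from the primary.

V_s = 230 × 213/4083 = 11.999 V.
I_s = V_s/R = 11.999/12.2 = 0.98349 A.
P_out = V_s I_s = 11.999 × 0.98349 = 11.800 W.
P_in = P_out/η = 11.800/0.863 = 13.674 W.
I_p = P_in/V_p = 13.674/230 = 0.0595 A.

I_p ≈ 0.0595 A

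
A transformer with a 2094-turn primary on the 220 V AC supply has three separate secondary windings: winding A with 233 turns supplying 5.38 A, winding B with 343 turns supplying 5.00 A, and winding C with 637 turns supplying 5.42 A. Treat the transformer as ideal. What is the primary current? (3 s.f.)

I_p ≈ 3.07 A

V_A = 220 × 233/2094 = 24.479 V; V_B = 220 × 343/2094 = 36.036 V; V_C = 220 × 637/2094 = 66.925 V.
P_out = V_A I_A + V_B I_B + V_C I_C = 24.479×5.38 + 36.036×5.00 + 66.925×5.42 = 131.70 + 180.18 + 362.73 = 674.61 W.
Ideal ⇒ P_in = P_out, so I_p = P_out/V_p = 674.61/220 = 3.07 A.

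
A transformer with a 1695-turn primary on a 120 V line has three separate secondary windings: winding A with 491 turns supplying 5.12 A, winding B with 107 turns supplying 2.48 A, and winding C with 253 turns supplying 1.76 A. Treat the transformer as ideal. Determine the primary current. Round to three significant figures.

V_A = 120 × 491/1695 = 34.761 V; V_B = 120 × 107/1695 = 7.5752 V; V_C = 120 × 253/1695 = 17.912 V.
P_out = V_A I_A + V_B I_B + V_C I_C = 34.761×5.12 + 7.5752×2.48 + 17.912×1.76 = 177.98 + 18.787 + 31.524 = 228.29 W.
Ideal ⇒ P_in = P_out, so I_p = P_out/V_p = 228.29/120 = 1.90 A.

I_p ≈ 1.90 A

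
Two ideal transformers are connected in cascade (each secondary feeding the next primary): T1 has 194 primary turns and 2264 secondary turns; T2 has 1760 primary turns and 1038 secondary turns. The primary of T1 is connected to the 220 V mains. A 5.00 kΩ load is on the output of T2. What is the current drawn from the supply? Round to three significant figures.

Secondary of T1: V = 220.00 × 2264/194 = 2567.4 V.
Secondary of T2: V = 2567.4 × 1038/1760 = 1514.2 V.
I_load = 1514.2/5000 = 0.30284 A, so P_out = 1514.2 × 0.30284 = 458.56 W.
All ideal ⇒ P_in = P_out, so I_supply = 458.56/220 = 2.08 A.

I_supply ≈ 2.08 A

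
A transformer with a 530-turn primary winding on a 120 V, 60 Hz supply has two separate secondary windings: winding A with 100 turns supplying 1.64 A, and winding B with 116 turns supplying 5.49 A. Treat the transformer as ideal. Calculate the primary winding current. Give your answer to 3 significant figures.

V_A = 120 × 100/530 = 22.642 V; V_B = 120 × 116/530 = 26.264 V.
P_out = V_A I_A + V_B I_B = 22.642×1.64 + 26.264×5.49 = 37.132 + 144.19 = 181.32 W.
Ideal ⇒ P_in = P_out, so I_p = P_out/V_p = 181.32/120 = 1.51 A.

I_p ≈ 1.51 A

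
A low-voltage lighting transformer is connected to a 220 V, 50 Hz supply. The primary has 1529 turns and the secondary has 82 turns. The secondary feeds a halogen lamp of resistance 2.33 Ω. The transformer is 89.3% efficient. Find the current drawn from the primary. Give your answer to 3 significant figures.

V_s = 220 × 82/1529 = 11.799 V.
I_s = V_s/R = 11.799/2.33 = 5.0638 A.
P_out = V_s I_s = 11.799 × 5.0638 = 59.745 W.
P_in = P_out/η = 59.745/0.893 = 66.904 W.
I_p = P_in/V_p = 66.904/220 = 0.304 A.

I_p ≈ 0.304 A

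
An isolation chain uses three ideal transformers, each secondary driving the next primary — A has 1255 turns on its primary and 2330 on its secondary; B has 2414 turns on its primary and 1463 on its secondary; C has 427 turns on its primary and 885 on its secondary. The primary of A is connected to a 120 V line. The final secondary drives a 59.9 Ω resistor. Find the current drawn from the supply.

I_supply ≈ 10.9 A

After A: V = 120.00 × 2330/1255 = 222.79 V.
After B: V = 222.79 × 1463/2414 = 135.02 V.
After C: V = 135.02 × 885/427 = 279.84 V.
I_load = 279.84/59.9 = 4.6719 A, so P_out = 279.84 × 4.6719 = 1307.4 W.
All ideal ⇒ P_in = P_out, so I_supply = 1307.4/120 = 10.9 A.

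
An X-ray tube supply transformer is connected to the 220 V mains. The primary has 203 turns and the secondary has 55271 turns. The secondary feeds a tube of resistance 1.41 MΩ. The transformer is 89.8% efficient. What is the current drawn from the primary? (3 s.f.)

I_p ≈ 12.9 A

V_s = 220 × 55271/203 = 59900 V.
I_s = V_s/R = 59900/(1.41×10^6) = 0.042482 A.
P_out = V_s I_s = 59900 × 0.042482 = 2544.7 W.
P_in = P_out/η = 2544.7/0.898 = 2833.7 W.
I_p = P_in/V_p = 2833.7/220 = 12.9 A.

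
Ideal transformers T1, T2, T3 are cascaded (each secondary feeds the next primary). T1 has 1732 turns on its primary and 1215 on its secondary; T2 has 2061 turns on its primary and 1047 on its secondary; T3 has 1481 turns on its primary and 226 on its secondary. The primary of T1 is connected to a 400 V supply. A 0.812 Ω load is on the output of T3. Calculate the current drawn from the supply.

Secondary of T1: V = 400.00 × 1215/1732 = 280.60 V.
Secondary of T2: V = 280.60 × 1047/2061 = 142.55 V.
Secondary of T3: V = 142.55 × 226/1481 = 21.753 V.
I_load = 21.753/0.812 = 26.789 A, so P_out = 21.753 × 26.789 = 582.73 W.
All ideal ⇒ P_in = P_out, so I_supply = 582.73/400 = 1.46 A.

I_supply ≈ 1.46 A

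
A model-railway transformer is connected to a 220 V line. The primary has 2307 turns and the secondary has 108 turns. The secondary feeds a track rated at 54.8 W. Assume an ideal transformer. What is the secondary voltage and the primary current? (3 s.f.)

V_s = V_p × N_s/N_p = 220 × 108/2307 = 10.299 V.
I_s = P/V_s = 54.8/10.299 = 5.3209 A.
I_p = I_s × N_s/N_p = 5.3209 × 108/2307 = 0.249 A.

V_s ≈ 10.3 V, I_p ≈ 0.249 A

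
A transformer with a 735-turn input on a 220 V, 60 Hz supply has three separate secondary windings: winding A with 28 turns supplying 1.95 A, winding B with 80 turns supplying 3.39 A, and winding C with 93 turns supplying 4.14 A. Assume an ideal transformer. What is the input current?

I_in ≈ 0.967 A

V_A = 220 × 28/735 = 8.3810 V; V_B = 220 × 80/735 = 23.946 V; V_C = 220 × 93/735 = 27.837 V.
P_out = V_A I_A + V_B I_B + V_C I_C = 8.3810×1.95 + 23.946×3.39 + 27.837×4.14 = 16.343 + 81.176 + 115.24 = 212.76 W.
Ideal ⇒ P_in = P_out, so I_in = P_out/V_in = 212.76/220 = 0.967 A.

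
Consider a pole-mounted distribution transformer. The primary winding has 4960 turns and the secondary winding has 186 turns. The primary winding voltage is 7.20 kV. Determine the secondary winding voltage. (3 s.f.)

V_s/V_p = N_s/N_p, so V_s = 7200 × 186/4960 = 270 V.

V_s ≈ 270 V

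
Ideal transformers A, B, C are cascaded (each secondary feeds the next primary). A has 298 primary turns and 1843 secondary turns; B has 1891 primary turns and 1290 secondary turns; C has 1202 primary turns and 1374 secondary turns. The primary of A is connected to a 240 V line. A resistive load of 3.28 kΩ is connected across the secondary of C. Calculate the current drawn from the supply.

Secondary of A: V = 240.00 × 1843/298 = 1484.3 V.
Secondary of B: V = 1484.3 × 1290/1891 = 1012.6 V.
Secondary of C: V = 1012.6 × 1374/1202 = 1157.4 V.
I_load = 1157.4/3280 = 0.35288 A, so P_out = 1157.4 × 0.35288 = 408.44 W.
All ideal ⇒ P_in = P_out, so I_supply = 408.44/240 = 1.70 A.

I_supply ≈ 1.70 A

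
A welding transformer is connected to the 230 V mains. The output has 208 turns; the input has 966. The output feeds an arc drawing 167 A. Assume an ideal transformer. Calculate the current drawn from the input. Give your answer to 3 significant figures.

For an ideal transformer I_in N_in = I_out N_out, so I_in = 167 × 208/966 = 36.0 A.

I_in ≈ 36.0 A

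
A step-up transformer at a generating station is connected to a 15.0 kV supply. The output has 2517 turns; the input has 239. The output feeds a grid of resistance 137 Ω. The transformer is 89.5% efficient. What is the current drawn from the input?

I_in ≈ 13600 A

V_out = 15000 × 2517/239 = 157970 V.
I_out = V_out/R = 157970/137 = 1153.1 A.
P_out = V_out I_out = 157970 × 1153.1 = 1.8215×10^8 W.
P_in = P_out/η = 1.8215×10^8/0.895 = 2.0352×10^8 W.
I_in = P_in/V_in = 2.0352×10^8/15000 = 13600 A.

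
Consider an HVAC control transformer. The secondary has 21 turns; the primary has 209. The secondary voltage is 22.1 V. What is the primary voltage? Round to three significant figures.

V_p/V_s = N_p/N_s, so V_p = 22.1 × 209/21 = 220 V.

V_p ≈ 220 V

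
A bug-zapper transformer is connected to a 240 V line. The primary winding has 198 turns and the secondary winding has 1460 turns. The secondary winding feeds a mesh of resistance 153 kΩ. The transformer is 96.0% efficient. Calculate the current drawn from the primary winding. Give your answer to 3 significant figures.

I_p ≈ 0.0888 A

V_s = 240 × 1460/198 = 1769.7 V.
I_s = V_s/R = 1769.7/153000 = 0.011567 A.
P_out = V_s I_s = 1769.7 × 0.011567 = 20.469 W.
P_in = P_out/η = 20.469/0.960 = 21.322 W.
I_p = P_in/V_p = 21.322/240 = 0.0888 A.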